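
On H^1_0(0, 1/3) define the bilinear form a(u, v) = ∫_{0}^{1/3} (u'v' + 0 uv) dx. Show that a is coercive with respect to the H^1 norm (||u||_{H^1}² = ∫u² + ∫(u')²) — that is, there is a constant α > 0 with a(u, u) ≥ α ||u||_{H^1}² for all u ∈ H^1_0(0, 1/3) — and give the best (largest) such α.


α = 9*π^2/(1 + 9*π^2)

Coercivity of a(·,·) on H^1_0(0, 1/3) means a(u, u) ≥ α ||u||_{H^1}² for every u ∈ H^1_0.
The interval has length L = 1/3, and Poincaré/coercivity depend only on L. Here a(u, u) = ∫(u')² + (0)·∫u².
Here c = 0, so a(u,u) = ∫(u')² alone. The condition a(u,u) ≥ α||u||_{H^1}² reads (1−α)∫(u')² ≥ (α−c)∫u². Any admissible α is ≤ 1 (rapidly oscillating u have ∫u²/∫(u')² → 0), and α = 1 would force 0 ≥ (1−c)∫u², impossible since c < 1; so 1−α > 0. By the sharp Poincaré inequality on H^1_0 of an interval of length L, ∫(u')² ≥ (π/L)²∫u² with equality for the first sine mode sin(π(x−x₀)/L) (x₀ the left endpoint), so the inequality holds for all u iff (1−α)(π/L)² ≥ α − c, i.e. α ≤ ((π/L)² + c)/((π/L)² + 1) = (1 + c(L/π)²)/(1 + (L/π)²). (Direct route, valid since c ≤ 0: Poincaré gives c∫u² ≥ c(L/π)²∫(u')², so a(u,u) ≥ (1 + c(L/π)²)∫(u')², while ||u||_{H^1}² ≤ (1 + (L/π)²)∫(u')²; dividing yields the same α.) With (π/L)² = 9*π^2 and c = 0, the largest admissible constant is α = ((π/L)² + c)/((π/L)² + 1).
Simplifying, α = 9*π^2/(1 + 9*π^2).


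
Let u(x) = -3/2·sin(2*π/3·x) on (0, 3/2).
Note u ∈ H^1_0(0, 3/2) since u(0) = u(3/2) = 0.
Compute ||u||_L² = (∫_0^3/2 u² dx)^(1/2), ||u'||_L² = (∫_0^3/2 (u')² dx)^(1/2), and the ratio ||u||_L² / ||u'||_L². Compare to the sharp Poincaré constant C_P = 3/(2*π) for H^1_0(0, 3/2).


||u||_L² / ||u'||_L² = 3/(2*π) = C_P.

u(x) = -3/2·sin(2*π/3·x), so u'(x) = -π*cos(2*π*x/3).
Writing u(x) = A·sin(kπx/L) with A = -3/2 and k = 1, use ∫_0^L sin²(kπx/L) dx = L/2 and ∫_0^L cos²(kπx/L) dx = L/2.
u² = 9/4·sin²(2*π/3·x) and (u')² = π^2·cos²(2*π/3·x), and each of sin², cos² integrates to L/2 = 3/4 over (0, 3/2).
∫_0^3/2 u² dx = 27/16, so ||u||_L² = 3*sqrt(3)/4.
∫_0^3/2 (u')² dx = 3*π^2/4, so ||u'||_L² = sqrt(3)*π/2.
Ratio ||u||_L² / ||u'||_L² = 3/(2*π).
Sharp Poincaré constant on H^1_0(0, 3/2) is C_P = L/π = 3/(2*π), achieved by sin(2*π/3·x).
This is the k = 1 eigenfunction (up to amplitude), so the ratio equals the sharp Poincaré constant exactly.


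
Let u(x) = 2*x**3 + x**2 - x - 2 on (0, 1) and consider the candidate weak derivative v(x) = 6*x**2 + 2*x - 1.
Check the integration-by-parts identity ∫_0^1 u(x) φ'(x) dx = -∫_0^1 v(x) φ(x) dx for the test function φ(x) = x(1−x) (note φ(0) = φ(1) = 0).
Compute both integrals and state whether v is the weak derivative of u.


LHS = -3/10, RHS = -3/10. Yes, v = u' weakly.

u(x) = 2*x**3 + x**2 - x - 2, classical derivative u'(x) = 6*x**2 + 2*x - 1.
φ(x) = x(1−x), so φ'(x) = 1 - 2*x.
Note φ(0) = φ(1) = 0, so the boundary term u·φ vanishes.
LHS = ∫_0^1 u(x) φ'(x) dx = ∫_0^1 (-4*x^4 + 3*x^2 + 3*x - 2) dx. Term by term:
  ∫_0^1 -4*x^4 dx = -4/5;  ∫_0^1 3*x^2 dx = 1;  ∫_0^1 3*x dx = 3/2;
  ∫_0^1 -2 dx = -2.
Sum: -4/5 + 1 + 3/2 − 2 = -3/10.
So LHS = -3/10.
∫_0^1 v(x) φ(x) dx = ∫_0^1 (-6*x^4 + 4*x^3 + 3*x^2 - x) dx. Term by term:
  ∫_0^1 -6*x^4 dx = -6/5;  ∫_0^1 4*x^3 dx = 1;  ∫_0^1 3*x^2 dx = 1;
  ∫_0^1 -x dx = -1/2.
Sum: -6/5 + 1 + 1 − 1/2 = 3/10.
So RHS = -∫_0^1 v(x) φ(x) dx = -3/10.
LHS = RHS, so the identity holds for this test φ.
Moreover u is smooth here and v(x) = u'(x) = 6*x**2 + 2*x - 1 pointwise, so the identity holds for every test function. Hence v is the weak derivative of u.


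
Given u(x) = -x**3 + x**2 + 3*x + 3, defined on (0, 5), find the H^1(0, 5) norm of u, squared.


||u||_{H^1}^2 = 148765/21

The H^1 norm (squared) on an interval (0, L) is
  ||u||_{H^1}^2 = ∫_0^L u(x)^2 dx + ∫_0^L u'(x)^2 dx.
Compute u'(x) = -3*x**2 + 2*x + 3.
Then u(x)^2 = x**6 - 2*x**5 - 5*x**4 + 15*x**2 + 18*x + 9 and u'(x)^2 = 9*x**4 - 12*x**3 - 14*x**2 + 12*x + 9.
Integrate each monomial from 0 to 5 using ∫_0^5 c·x^n dx = c·5^(n+1)/(n+1):
  ∫_0^5 u(x)^2 dx = ∫_0^5 (x^6 - 2*x^5 - 5*x^4 + 15*x^2 + 18*x + 9) dx. Term by term:
    ∫_0^5 x^6 dx = 78125/7;  ∫_0^5 -2*x^5 dx = -15625/3;  ∫_0^5 -5*x^4 dx = -3125;
    ∫_0^5 15*x^2 dx = 625;  ∫_0^5 18*x dx = 225;  ∫_0^5 9 dx = 45.
  Sum: 78125/7 − 15625/3 − 3125 + 625 + 225 + 45 = 78170/21.
  ∫_0^5 u'(x)^2 dx = ∫_0^5 (9*x^4 - 12*x^3 - 14*x^2 + 12*x + 9) dx. Term by term:
    ∫_0^5 9*x^4 dx = 5625;  ∫_0^5 -12*x^3 dx = -1875;  ∫_0^5 -14*x^2 dx = -1750/3;
    ∫_0^5 12*x dx = 150;  ∫_0^5 9 dx = 45.
  Sum: 5625 − 1875 − 1750/3 + 150 + 45 = 10085/3.
Adding: ||u||_{H^1}^2 = 78170/21 + 10085/3 = 148765/21.


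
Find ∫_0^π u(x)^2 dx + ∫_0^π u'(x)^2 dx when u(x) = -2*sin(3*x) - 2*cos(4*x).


||u||_{H^1(0,π)}^2 = -816/7 + 54*π

u'(x) = 8*sin(4*x) - 6*cos(3*x).
Expand u² and (u')² and integrate term by term on (0, π), using: for integers n ≥ 1, ∫_0^π sin²(nx) dx = ∫_0^π cos²(nx) dx = π/2; for n ≠ n', ∫_0^π sin(nx)sin(n'x) dx = ∫_0^π cos(nx)cos(n'x) dx = 0; and by product-to-sum, ∫_0^π sin(nx)cos(n'x) dx = ½∫_0^π [sin((n+n')x) + sin((n−n')x)] dx, which is 0 when n+n' is even and 2n/(n²−n'²) when n+n' is odd (it need not vanish on (0, π)).
  u² squared terms: (-2)²·∫cos(4x)² dx = 4·π/2 = 2*π;  (-2)²·∫sin(3x)² dx = 4·π/2 = 2*π.
  u² cross terms: 2·(-2)·(-2)·∫cos(4x)·sin(3x) dx = 8·(-6/7) = -48/7.
  So ∫_0^π u² dx = 2*π + 2*π − 48/7 = -48/7 + 4*π.
  (u')² squared terms: (-6)²·∫cos(3x)² dx = 36·π/2 = 18*π;  (8)²·∫sin(4x)² dx = 64·π/2 = 32*π.
  (u')² cross terms: 2·(-6)·(8)·∫cos(3x)·sin(4x) dx = -96·(8/7) = -768/7.
  So ∫_0^π (u')² dx = 18*π + 32*π − 768/7 = -768/7 + 50*π.
||u||_{H^1}^2 = (-48/7 + 4*π) + (-768/7 + 50*π) = -816/7 + 54*π.


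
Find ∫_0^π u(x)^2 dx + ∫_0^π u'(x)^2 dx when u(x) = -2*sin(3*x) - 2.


||u||_{H^1(0,π)}^2 = 16/3 + 24*π

u'(x) = -6*cos(3*x).
Expand u² and (u')² and integrate term by term on (0, π), using: for integers n ≥ 1, ∫_0^π sin²(nx) dx = ∫_0^π cos²(nx) dx = π/2; for n ≠ n', ∫_0^π sin(nx)sin(n'x) dx = ∫_0^π cos(nx)cos(n'x) dx = 0; and by product-to-sum, ∫_0^π sin(nx)cos(n'x) dx = ½∫_0^π [sin((n+n')x) + sin((n−n')x)] dx, which is 0 when n+n' is even and 2n/(n²−n'²) when n+n' is odd (it need not vanish on (0, π)). For the constant mode: ∫_0^π 1 dx = π, ∫_0^π cos(nx) dx = 0, ∫_0^π sin(nx) dx = (1−(−1)^n)/n.
  u² squared terms: (-2)²·∫1 dx = 4·π = 4*π;  (-2)²·∫sin(3x)² dx = 4·π/2 = 2*π.
  u² cross terms: 2·(-2)·(-2)·∫1·sin(3x) dx = 8·(2/3) = 16/3.
  So ∫_0^π u² dx = 4*π + 2*π + 16/3 = 16/3 + 6*π.
  (u')² squared terms: (-6)²·∫cos(3x)² dx = 36·π/2 = 18*π.
  So ∫_0^π (u')² dx = 18*π.
||u||_{H^1}^2 = (16/3 + 6*π) + (18*π) = 16/3 + 24*π.


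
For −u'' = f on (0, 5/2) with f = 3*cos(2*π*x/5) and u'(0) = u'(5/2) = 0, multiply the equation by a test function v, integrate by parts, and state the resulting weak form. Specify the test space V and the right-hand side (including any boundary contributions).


V = H^1(0, 5/2) (no boundary constraint on v; u is determined up to an additive constant); weak form: ∫_0^5/2 u'v' dx = ∫_0^5/2 (3*cos(2*π*x/5)) v dx for all v ∈ V.

Multiply both sides by a test function v and integrate from 0 to 5/2:
  ∫_0^5/2 −u''(x) v(x) dx = ∫_0^5/2 f(x) v(x) dx.
Integrate the LHS by parts once:
  ∫_0^5/2 −u'' v dx = −[u'(x) v(x)]_0^5/2 + ∫_0^5/2 u'(x) v'(x) dx.
Thus ∫_0^5/2 u'(x) v'(x) dx = ∫_0^5/2 f(x) v(x) dx + [u'(x) v(x)]_0^5/2.
Choose V so that boundary terms are either known or forced to vanish.
u has homogeneous Neumann: u'(0) = u'(5/2) = 0. So [u' v]_0^5/2 = 0·v(5/2) − 0·v(0) = 0 for any v; take V = H^1(0, 5/2).
Weak formulation: find u (satisfying any essential BC) such that ∫_0^5/2 u'(x) v'(x) dx = ∫_0^5/2 f v dx for all v ∈ V (homogeneous Neumann, so boundary terms vanish).
Substituting f(x) = 3*cos(2*π*x/5), the right-hand side is ∫_0^5/2 (3*cos(2*π*x/5)) v dx.
Compatibility check (pure Neumann): taking v ≡ 1 ∈ V gives 0 = ∫_0^5/2 f dx + (0) − (0), i.e. ∫_0^5/2 f dx must equal u'(0) − u'(5/2) = 0. Indeed ∫_0^5/2 (3*cos(2*π*x/5)) dx = 0, so the data are compatible. The solution is then unique only up to an additive constant (fix it e.g. by requiring ∫_0^5/2 u dx = 0).


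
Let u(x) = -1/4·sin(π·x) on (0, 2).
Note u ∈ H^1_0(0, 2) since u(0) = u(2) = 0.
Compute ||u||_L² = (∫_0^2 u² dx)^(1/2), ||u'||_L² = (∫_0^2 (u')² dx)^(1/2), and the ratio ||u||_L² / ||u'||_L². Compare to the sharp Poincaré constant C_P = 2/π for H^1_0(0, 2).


||u||_L² / ||u'||_L² = 1/π < C_P = 2/π.

u(x) = -1/4·sin(π·x), so u'(x) = -π*cos(π*x)/4.
Writing u(x) = A·sin(kπx/L) with A = -1/4 and k = 2, use ∫_0^L sin²(kπx/L) dx = L/2 and ∫_0^L cos²(kπx/L) dx = L/2.
u² = 1/16·sin²(π·x) and (u')² = π^2/16·cos²(π·x), and each of sin², cos² integrates to L/2 = 1 over (0, 2).
∫_0^2 u² dx = 1/16, so ||u||_L² = 1/4.
∫_0^2 (u')² dx = π^2/16, so ||u'||_L² = π/4.
Ratio ||u||_L² / ||u'||_L² = 1/π.
Sharp Poincaré constant on H^1_0(0, 2) is C_P = L/π = 2/π, achieved by sin(π/2·x).
This is the k = 2 harmonic; the ratio L/(kπ) is strictly less than C_P = L/π, consistent with the sharp inequality ||u||_L² ≤ C_P ||u'||_L².


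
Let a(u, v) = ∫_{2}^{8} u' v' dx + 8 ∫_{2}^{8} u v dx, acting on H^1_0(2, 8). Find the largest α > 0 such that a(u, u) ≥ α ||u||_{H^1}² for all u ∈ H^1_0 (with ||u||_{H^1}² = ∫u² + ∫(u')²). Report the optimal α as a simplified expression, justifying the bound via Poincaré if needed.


α = 1

Coercivity of a(·,·) on H^1_0(2, 8) means a(u, u) ≥ α ||u||_{H^1}² for every u ∈ H^1_0.
The interval has length L = 6, and Poincaré/coercivity depend only on L. Here a(u, u) = ∫(u')² + (8)·∫u².
Here c = 8 ≥ 1, so a(u,u) = ∫(u')² + c∫u² ≥ ∫(u')² + ∫u² = ||u||_{H^1}², i.e. α = 1 works. No larger α is possible: a(u,u) ≥ α||u||_{H^1}² means (1−α)∫(u')² ≥ (α−c)∫u², and for the modes u_n = sin(nπ(x−x₀)/L) (x₀ the left endpoint) one has ∫u_n²/∫(u_n')² = (L/(nπ))² → 0, so a(u_n,u_n)/||u_n||_{H^1}² → 1. Hence the optimal constant is α = 1.
Therefore α = 1.


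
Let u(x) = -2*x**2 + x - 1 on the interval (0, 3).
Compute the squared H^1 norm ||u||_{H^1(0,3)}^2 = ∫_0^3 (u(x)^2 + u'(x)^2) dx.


||u||_{H^1}^2 = 1317/5

The H^1 norm (squared) on an interval (0, L) is
  ||u||_{H^1}^2 = ∫_0^L u(x)^2 dx + ∫_0^L u'(x)^2 dx.
Compute u'(x) = 1 - 4*x.
Then u(x)^2 = 4*x**4 - 4*x**3 + 5*x**2 - 2*x + 1 and u'(x)^2 = 16*x**2 - 8*x + 1.
Integrate each monomial from 0 to 3 using ∫_0^3 c·x^n dx = c·3^(n+1)/(n+1):
  ∫_0^3 u(x)^2 dx = ∫_0^3 (4*x^4 - 4*x^3 + 5*x^2 - 2*x + 1) dx. Term by term:
    ∫_0^3 4*x^4 dx = 972/5;  ∫_0^3 -4*x^3 dx = -81;  ∫_0^3 5*x^2 dx = 45;
    ∫_0^3 -2*x dx = -9;  ∫_0^3 1 dx = 3.
  Sum: 972/5 − 81 + 45 − 9 + 3 = 762/5.
  ∫_0^3 u'(x)^2 dx = ∫_0^3 (16*x^2 - 8*x + 1) dx. Term by term:
    ∫_0^3 16*x^2 dx = 144;  ∫_0^3 -8*x dx = -36;  ∫_0^3 1 dx = 3.
  Sum: 144 − 36 + 3 = 111.
Adding: ||u||_{H^1}^2 = 762/5 + 111 = 1317/5.


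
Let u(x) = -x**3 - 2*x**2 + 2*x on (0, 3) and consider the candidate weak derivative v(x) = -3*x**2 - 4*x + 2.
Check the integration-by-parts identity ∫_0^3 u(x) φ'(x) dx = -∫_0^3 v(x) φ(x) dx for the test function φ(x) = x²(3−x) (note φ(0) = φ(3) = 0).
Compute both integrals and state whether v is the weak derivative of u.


LHS = 108, RHS = 108. Yes, v = u' weakly.

u(x) = -x**3 - 2*x**2 + 2*x, classical derivative u'(x) = -3*x**2 - 4*x + 2.
φ(x) = x²(3−x), so φ'(x) = 3*x*(2 - x).
Note φ(0) = φ(3) = 0, so the boundary term u·φ vanishes.
LHS = ∫_0^3 u(x) φ'(x) dx = ∫_0^3 (3*x^5 - 18*x^3 + 12*x^2) dx. Term by term:
  ∫_0^3 3*x^5 dx = 729/2;  ∫_0^3 -18*x^3 dx = -729/2;  ∫_0^3 12*x^2 dx = 108.
Sum: 729/2 − 729/2 + 108 = 108.
So LHS = 108.
∫_0^3 v(x) φ(x) dx = ∫_0^3 (3*x^5 - 5*x^4 - 14*x^3 + 6*x^2) dx. Term by term:
  ∫_0^3 3*x^5 dx = 729/2;  ∫_0^3 -5*x^4 dx = -243;  ∫_0^3 -14*x^3 dx = -567/2;
  ∫_0^3 6*x^2 dx = 54.
Sum: 729/2 − 243 − 567/2 + 54 = -108.
So RHS = -∫_0^3 v(x) φ(x) dx = 108.
LHS = RHS, so the identity holds for this test φ.
Moreover u is smooth here and v(x) = u'(x) = -3*x**2 - 4*x + 2 pointwise, so the identity holds for every test function. Hence v is the weak derivative of u.


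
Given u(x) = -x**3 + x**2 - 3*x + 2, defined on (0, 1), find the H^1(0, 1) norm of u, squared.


||u||_{H^1}^2 = 2137/210

The H^1 norm (squared) on an interval (0, L) is
  ||u||_{H^1}^2 = ∫_0^L u(x)^2 dx + ∫_0^L u'(x)^2 dx.
Compute u'(x) = -3*x**2 + 2*x - 3.
Then u(x)^2 = x**6 - 2*x**5 + 7*x**4 - 10*x**3 + 13*x**2 - 12*x + 4 and u'(x)^2 = 9*x**4 - 12*x**3 + 22*x**2 - 12*x + 9.
Integrate each monomial from 0 to 1 using ∫_0^1 c·x^n dx = c·1^(n+1)/(n+1):
  ∫_0^1 u(x)^2 dx = ∫_0^1 (x^6 - 2*x^5 + 7*x^4 - 10*x^3 + 13*x^2 - 12*x + 4) dx. Term by term:
    ∫_0^1 x^6 dx = 1/7;  ∫_0^1 -2*x^5 dx = -1/3;  ∫_0^1 7*x^4 dx = 7/5;
    ∫_0^1 -10*x^3 dx = -5/2;  ∫_0^1 13*x^2 dx = 13/3;  ∫_0^1 -12*x dx = -6;
    ∫_0^1 4 dx = 4.
  Sum: 1/7 − 1/3 + 7/5 − 5/2 + 13/3 − 6 + 4 = 73/70.
  ∫_0^1 u'(x)^2 dx = ∫_0^1 (9*x^4 - 12*x^3 + 22*x^2 - 12*x + 9) dx. Term by term:
    ∫_0^1 9*x^4 dx = 9/5;  ∫_0^1 -12*x^3 dx = -3;  ∫_0^1 22*x^2 dx = 22/3;
    ∫_0^1 -12*x dx = -6;  ∫_0^1 9 dx = 9.
  Sum: 9/5 − 3 + 22/3 − 6 + 9 = 137/15.
Adding: ||u||_{H^1}^2 = 73/70 + 137/15 = 2137/210.


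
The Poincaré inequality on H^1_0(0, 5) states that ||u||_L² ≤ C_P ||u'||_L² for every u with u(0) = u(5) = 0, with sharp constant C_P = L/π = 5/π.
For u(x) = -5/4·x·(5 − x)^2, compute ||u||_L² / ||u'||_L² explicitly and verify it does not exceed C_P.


||u||_L² / ||u'||_L² = 5*sqrt(14)/14 < C_P = 5/π.

u(x) = -5/4·x·(5 − x)^2, so u'(x) = -15*x^2/4 + 25*x - 125/4.
u(x) = -5/4·x·(5 − x)^2 vanishes at x = 0 and x = 5, so u ∈ H^1_0(0, 5). Differentiate via the product rule and integrate the resulting polynomials term by term.
  ∫_0^5 u² dx = ∫_0^5 (25*x^6/16 - 125*x^5/4 + 1875*x^4/8 - 3125*x^3/4 + 15625*x^2/16) dx. Term by term:
    ∫_0^5 25*x^6/16 dx = 1953125/112;  ∫_0^5 -125*x^5/4 dx = -1953125/24;  ∫_0^5 1875*x^4/8 dx = 1171875/8;
    ∫_0^5 -3125*x^3/4 dx = -1953125/16;  ∫_0^5 15625*x^2/16 dx = 1953125/48.
  Sum: 1953125/112 − 1953125/24 + 1171875/8 − 1953125/16 + 1953125/48 = 390625/336.
  ∫_0^5 (u')² dx = ∫_0^5 (225*x^4/16 - 375*x^3/2 + 6875*x^2/8 - 3125*x/2 + 15625/16) dx. Term by term:
    ∫_0^5 225*x^4/16 dx = 140625/16;  ∫_0^5 -375*x^3/2 dx = -234375/8;  ∫_0^5 6875*x^2/8 dx = 859375/24;
    ∫_0^5 -3125*x/2 dx = -78125/4;  ∫_0^5 15625/16 dx = 78125/16.
  Sum: 140625/16 − 234375/8 + 859375/24 − 78125/4 + 78125/16 = 15625/24.
∫_0^5 u² dx = 390625/336, so ||u||_L² = 625*sqrt(21)/84.
∫_0^5 (u')² dx = 15625/24, so ||u'||_L² = 125*sqrt(6)/12.
Ratio ||u||_L² / ||u'||_L² = 5*sqrt(14)/14.
Sharp Poincaré constant on H^1_0(0, 5) is C_P = L/π = 5/π, achieved by sin(π/5·x).
A polynomial bump cannot attain the sharp Poincaré constant (only the first sine eigenfunction does), so the ratio is strictly less than C_P, consistent with ||u||_L² ≤ C_P ||u'||_L².


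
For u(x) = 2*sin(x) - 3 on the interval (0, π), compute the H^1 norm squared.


||u||_{H^1(0,π)}^2 = -24 + 13*π

u'(x) = 2*cos(x).
Expand u² and (u')² and integrate term by term on (0, π), using: for integers n ≥ 1, ∫_0^π sin²(nx) dx = ∫_0^π cos²(nx) dx = π/2; for n ≠ n', ∫_0^π sin(nx)sin(n'x) dx = ∫_0^π cos(nx)cos(n'x) dx = 0; and by product-to-sum, ∫_0^π sin(nx)cos(n'x) dx = ½∫_0^π [sin((n+n')x) + sin((n−n')x)] dx, which is 0 when n+n' is even and 2n/(n²−n'²) when n+n' is odd (it need not vanish on (0, π)). For the constant mode: ∫_0^π 1 dx = π, ∫_0^π cos(nx) dx = 0, ∫_0^π sin(nx) dx = (1−(−1)^n)/n.
  u² squared terms: (-3)²·∫1 dx = 9·π = 9*π;  (2)²·∫sin(x)² dx = 4·π/2 = 2*π.
  u² cross terms: 2·(-3)·(2)·∫1·sin(x) dx = -12·(2) = -24.
  So ∫_0^π u² dx = 9*π + 2*π − 24 = -24 + 11*π.
  (u')² squared terms: (2)²·∫cos(x)² dx = 4·π/2 = 2*π.
  So ∫_0^π (u')² dx = 2*π.
||u||_{H^1}^2 = (-24 + 11*π) + (2*π) = -24 + 13*π.


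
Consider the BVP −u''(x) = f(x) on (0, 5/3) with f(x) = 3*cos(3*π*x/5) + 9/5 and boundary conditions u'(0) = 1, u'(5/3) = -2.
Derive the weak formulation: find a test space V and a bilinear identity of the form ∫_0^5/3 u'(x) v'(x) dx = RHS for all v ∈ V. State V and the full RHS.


V = H^1(0, 5/3) (v unrestricted at boundary; u is determined up to an additive constant); weak form: ∫_0^5/3 u'v' dx = ∫_0^5/3 (3*cos(3*π*x/5) + 9/5) v dx − 2·v(5/3) − v(0) for all v ∈ V.

Multiply both sides by a test function v and integrate from 0 to 5/3:
  ∫_0^5/3 −u''(x) v(x) dx = ∫_0^5/3 f(x) v(x) dx.
Integrate the LHS by parts once:
  ∫_0^5/3 −u'' v dx = −[u'(x) v(x)]_0^5/3 + ∫_0^5/3 u'(x) v'(x) dx.
Thus ∫_0^5/3 u'(x) v'(x) dx = ∫_0^5/3 f(x) v(x) dx + [u'(x) v(x)]_0^5/3.
Choose V so that boundary terms are either known or forced to vanish.
u has inhomogeneous Neumann u'(0) = 1, u'(5/3) = -2. [u' v]_0^5/3 = (-2)·v(5/3) − (1)·v(0) = − 2·v(5/3) − v(0). Take V = H^1(0, 5/3); boundary term becomes part of RHS.
Weak formulation: find u (satisfying any essential BC) such that ∫_0^5/3 u'(x) v'(x) dx = ∫_0^5/3 f v dx − 2·v(5/3) − v(0) for all v ∈ V (Neumann data are natural BCs: they enter the RHS as boundary terms).
Substituting f(x) = 3*cos(3*π*x/5) + 9/5, the right-hand side is ∫_0^5/3 (3*cos(3*π*x/5) + 9/5) v dx − 2·v(5/3) − v(0).
Compatibility check (pure Neumann): taking v ≡ 1 ∈ V gives 0 = ∫_0^5/3 f dx + (-2) − (1), i.e. ∫_0^5/3 f dx must equal u'(0) − u'(5/3) = 3. Indeed ∫_0^5/3 (3*cos(3*π*x/5) + 9/5) dx = 3, so the data are compatible. The solution is then unique only up to an additive constant (fix it e.g. by requiring ∫_0^5/3 u dx = 0).


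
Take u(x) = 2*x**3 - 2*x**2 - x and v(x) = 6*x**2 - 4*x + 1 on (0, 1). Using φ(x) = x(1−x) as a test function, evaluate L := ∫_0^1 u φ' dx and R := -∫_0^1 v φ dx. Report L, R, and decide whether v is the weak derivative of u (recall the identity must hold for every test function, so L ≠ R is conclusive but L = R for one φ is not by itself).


LHS = 1/5, RHS = -2/15. No, v is not the weak derivative of u.

u(x) = 2*x**3 - 2*x**2 - x, classical derivative u'(x) = 6*x**2 - 4*x - 1.
φ(x) = x(1−x), so φ'(x) = 1 - 2*x.
Note φ(0) = φ(1) = 0, so the boundary term u·φ vanishes.
LHS = ∫_0^1 u(x) φ'(x) dx = ∫_0^1 (-4*x^4 + 6*x^3 - x) dx. Term by term:
  ∫_0^1 -4*x^4 dx = -4/5;  ∫_0^1 6*x^3 dx = 3/2;  ∫_0^1 -x dx = -1/2.
Sum: -4/5 + 3/2 − 1/2 = 1/5.
So LHS = 1/5.
∫_0^1 v(x) φ(x) dx = ∫_0^1 (-6*x^4 + 10*x^3 - 5*x^2 + x) dx. Term by term:
  ∫_0^1 -6*x^4 dx = -6/5;  ∫_0^1 10*x^3 dx = 5/2;  ∫_0^1 -5*x^2 dx = -5/3;
  ∫_0^1 x dx = 1/2.
Sum: -6/5 + 5/2 − 5/3 + 1/2 = 2/15.
So RHS = -∫_0^1 v(x) φ(x) dx = -2/15.
LHS − RHS = 1/3 ≠ 0, so the identity fails.
(For a valid weak derivative the identity must hold for EVERY test function, in particular this one. The failure shows v is NOT the weak derivative of u.)
Correct weak derivative would be u'(x) = 6*x**2 - 4*x - 1.


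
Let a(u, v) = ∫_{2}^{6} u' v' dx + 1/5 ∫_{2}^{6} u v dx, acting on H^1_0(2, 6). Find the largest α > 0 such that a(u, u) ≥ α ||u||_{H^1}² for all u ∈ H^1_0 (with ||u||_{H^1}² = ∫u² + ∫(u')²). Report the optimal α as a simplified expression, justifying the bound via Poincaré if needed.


α = (16/5 + π^2)/(π^2 + 16)

Coercivity of a(·,·) on H^1_0(2, 6) means a(u, u) ≥ α ||u||_{H^1}² for every u ∈ H^1_0.
The interval has length L = 4, and Poincaré/coercivity depend only on L. Here a(u, u) = ∫(u')² + (1/5)·∫u².
Here 0 < c = 1/5 < 1. The condition a(u,u) ≥ α||u||_{H^1}² reads (1−α)∫(u')² ≥ (α−c)∫u². Any admissible α is ≤ 1 (rapidly oscillating u have ∫u²/∫(u')² → 0), and α = 1 would force 0 ≥ (1−c)∫u², impossible since c < 1; so 1−α > 0. By the sharp Poincaré inequality on H^1_0 of an interval of length L, ∫(u')² ≥ (π/L)²∫u² with equality for the first sine mode sin(π(x−x₀)/L) (x₀ the left endpoint), so the inequality holds for all u iff (1−α)(π/L)² ≥ α − c, i.e. α ≤ ((π/L)² + c)/((π/L)² + 1) = (1 + c(L/π)²)/(1 + (L/π)²). With (π/L)² = π^2/16 and c = 1/5, the largest admissible constant is α = ((π/L)² + c)/((π/L)² + 1).
Simplifying, α = (16/5 + π^2)/(π^2 + 16).


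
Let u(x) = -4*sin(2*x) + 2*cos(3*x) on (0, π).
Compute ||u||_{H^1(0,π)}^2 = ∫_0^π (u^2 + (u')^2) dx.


||u||_{H^1(0,π)}^2 = 128 + 60*π

u'(x) = -6*sin(3*x) - 8*cos(2*x).
Expand u² and (u')² and integrate term by term on (0, π), using: for integers n ≥ 1, ∫_0^π sin²(nx) dx = ∫_0^π cos²(nx) dx = π/2; for n ≠ n', ∫_0^π sin(nx)sin(n'x) dx = ∫_0^π cos(nx)cos(n'x) dx = 0; and by product-to-sum, ∫_0^π sin(nx)cos(n'x) dx = ½∫_0^π [sin((n+n')x) + sin((n−n')x)] dx, which is 0 when n+n' is even and 2n/(n²−n'²) when n+n' is odd (it need not vanish on (0, π)).
  u² squared terms: (-4)²·∫sin(2x)² dx = 16·π/2 = 8*π;  (2)²·∫cos(3x)² dx = 4·π/2 = 2*π.
  u² cross terms: 2·(-4)·(2)·∫sin(2x)·cos(3x) dx = -16·(-4/5) = 64/5.
  So ∫_0^π u² dx = 8*π + 2*π + 64/5 = 64/5 + 10*π.
  (u')² squared terms: (-8)²·∫cos(2x)² dx = 64·π/2 = 32*π;  (-6)²·∫sin(3x)² dx = 36·π/2 = 18*π.
  (u')² cross terms: 2·(-8)·(-6)·∫cos(2x)·sin(3x) dx = 96·(6/5) = 576/5.
  So ∫_0^π (u')² dx = 32*π + 18*π + 576/5 = 576/5 + 50*π.
||u||_{H^1}^2 = (64/5 + 10*π) + (576/5 + 50*π) = 128 + 60*π.


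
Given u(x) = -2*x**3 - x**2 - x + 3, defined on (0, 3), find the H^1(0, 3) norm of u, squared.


||u||_{H^1}^2 = 289227/70

The H^1 norm (squared) on an interval (0, L) is
  ||u||_{H^1}^2 = ∫_0^L u(x)^2 dx + ∫_0^L u'(x)^2 dx.
Compute u'(x) = -6*x**2 - 2*x - 1.
Then u(x)^2 = 4*x**6 + 4*x**5 + 5*x**4 - 10*x**3 - 5*x**2 - 6*x + 9 and u'(x)^2 = 36*x**4 + 24*x**3 + 16*x**2 + 4*x + 1.
Integrate each monomial from 0 to 3 using ∫_0^3 c·x^n dx = c·3^(n+1)/(n+1):
  ∫_0^3 u(x)^2 dx = ∫_0^3 (4*x^6 + 4*x^5 + 5*x^4 - 10*x^3 - 5*x^2 - 6*x + 9) dx. Term by term:
    ∫_0^3 4*x^6 dx = 8748/7;  ∫_0^3 4*x^5 dx = 486;  ∫_0^3 5*x^4 dx = 243;
    ∫_0^3 -10*x^3 dx = -405/2;  ∫_0^3 -5*x^2 dx = -45;  ∫_0^3 -6*x dx = -27;
    ∫_0^3 9 dx = 27.
  Sum: 8748/7 + 486 + 243 − 405/2 − 45 − 27 + 27 = 24237/14.
  ∫_0^3 u'(x)^2 dx = ∫_0^3 (36*x^4 + 24*x^3 + 16*x^2 + 4*x + 1) dx. Term by term:
    ∫_0^3 36*x^4 dx = 8748/5;  ∫_0^3 24*x^3 dx = 486;  ∫_0^3 16*x^2 dx = 144;
    ∫_0^3 4*x dx = 18;  ∫_0^3 1 dx = 3.
  Sum: 8748/5 + 486 + 144 + 18 + 3 = 12003/5.
Adding: ||u||_{H^1}^2 = 24237/14 + 12003/5 = 289227/70.


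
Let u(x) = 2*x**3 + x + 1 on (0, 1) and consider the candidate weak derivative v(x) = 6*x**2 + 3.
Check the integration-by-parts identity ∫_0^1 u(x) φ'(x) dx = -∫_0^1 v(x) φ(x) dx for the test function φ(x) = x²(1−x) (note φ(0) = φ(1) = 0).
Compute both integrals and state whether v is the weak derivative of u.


LHS = -17/60, RHS = -9/20. No, v is not the weak derivative of u.

u(x) = 2*x**3 + x + 1, classical derivative u'(x) = 6*x**2 + 1.
φ(x) = x²(1−x), so φ'(x) = x*(2 - 3*x).
Note φ(0) = φ(1) = 0, so the boundary term u·φ vanishes.
LHS = ∫_0^1 u(x) φ'(x) dx = ∫_0^1 (-6*x^5 + 4*x^4 - 3*x^3 - x^2 + 2*x) dx. Term by term:
  ∫_0^1 -6*x^5 dx = -1;  ∫_0^1 4*x^4 dx = 4/5;  ∫_0^1 -3*x^3 dx = -3/4;
  ∫_0^1 -x^2 dx = -1/3;  ∫_0^1 2*x dx = 1.
Sum: -1 + 4/5 − 3/4 − 1/3 + 1 = -17/60.
So LHS = -17/60.
∫_0^1 v(x) φ(x) dx = ∫_0^1 (-6*x^5 + 6*x^4 - 3*x^3 + 3*x^2) dx. Term by term:
  ∫_0^1 -6*x^5 dx = -1;  ∫_0^1 6*x^4 dx = 6/5;  ∫_0^1 -3*x^3 dx = -3/4;
  ∫_0^1 3*x^2 dx = 1.
Sum: -1 + 6/5 − 3/4 + 1 = 9/20.
So RHS = -∫_0^1 v(x) φ(x) dx = -9/20.
LHS − RHS = 1/6 ≠ 0, so the identity fails.
(For a valid weak derivative the identity must hold for EVERY test function, in particular this one. The failure shows v is NOT the weak derivative of u.)
Correct weak derivative would be u'(x) = 6*x**2 + 1.


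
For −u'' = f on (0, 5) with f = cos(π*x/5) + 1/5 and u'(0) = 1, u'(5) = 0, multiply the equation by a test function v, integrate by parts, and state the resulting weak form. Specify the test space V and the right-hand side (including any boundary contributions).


V = H^1(0, 5) (v unrestricted at boundary; u is determined up to an additive constant); weak form: ∫_0^5 u'v' dx = ∫_0^5 (cos(π*x/5) + 1/5) v dx − v(0) for all v ∈ V.

Multiply both sides by a test function v and integrate from 0 to 5:
  ∫_0^5 −u''(x) v(x) dx = ∫_0^5 f(x) v(x) dx.
Integrate the LHS by parts once:
  ∫_0^5 −u'' v dx = −[u'(x) v(x)]_0^5 + ∫_0^5 u'(x) v'(x) dx.
Thus ∫_0^5 u'(x) v'(x) dx = ∫_0^5 f(x) v(x) dx + [u'(x) v(x)]_0^5.
Choose V so that boundary terms are either known or forced to vanish.
u has inhomogeneous Neumann u'(0) = 1, u'(5) = 0. [u' v]_0^5 = (0)·v(5) − (1)·v(0) = − v(0). Take V = H^1(0, 5); boundary term becomes part of RHS.
Weak formulation: find u (satisfying any essential BC) such that ∫_0^5 u'(x) v'(x) dx = ∫_0^5 f v dx − v(0) for all v ∈ V (Neumann data are natural BCs: they enter the RHS as boundary terms).
Substituting f(x) = cos(π*x/5) + 1/5, the right-hand side is ∫_0^5 (cos(π*x/5) + 1/5) v dx − v(0).
Compatibility check (pure Neumann): taking v ≡ 1 ∈ V gives 0 = ∫_0^5 f dx + (0) − (1), i.e. ∫_0^5 f dx must equal u'(0) − u'(5) = 1. Indeed ∫_0^5 (cos(π*x/5) + 1/5) dx = 1, so the data are compatible. The solution is then unique only up to an additive constant (fix it e.g. by requiring ∫_0^5 u dx = 0).


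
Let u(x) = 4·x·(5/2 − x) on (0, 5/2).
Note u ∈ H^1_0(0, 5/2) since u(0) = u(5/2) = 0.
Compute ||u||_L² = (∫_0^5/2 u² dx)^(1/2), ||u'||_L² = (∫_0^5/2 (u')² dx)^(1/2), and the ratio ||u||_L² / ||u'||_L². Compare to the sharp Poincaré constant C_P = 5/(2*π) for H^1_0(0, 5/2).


||u||_L² / ||u'||_L² = sqrt(10)/4 < C_P = 5/(2*π).

u(x) = 4·x·(5/2 − x), so u'(x) = 10 - 8*x.
u(x) = 4·x·(5/2 − x) vanishes at x = 0 and x = 5/2, so u ∈ H^1_0(0, 5/2). Differentiate via the product rule and integrate the resulting polynomials term by term.
  ∫_0^5/2 u² dx = ∫_0^5/2 (16*x^4 - 80*x^3 + 100*x^2) dx. Term by term:
    ∫_0^5/2 16*x^4 dx = 625/2;  ∫_0^5/2 -80*x^3 dx = -3125/4;  ∫_0^5/2 100*x^2 dx = 3125/6.
  Sum: 625/2 − 3125/4 + 3125/6 = 625/12.
  ∫_0^5/2 (u')² dx = ∫_0^5/2 (64*x^2 - 160*x + 100) dx. Term by term:
    ∫_0^5/2 64*x^2 dx = 1000/3;  ∫_0^5/2 -160*x dx = -500;  ∫_0^5/2 100 dx = 250.
  Sum: 1000/3 − 500 + 250 = 250/3.
∫_0^5/2 u² dx = 625/12, so ||u||_L² = 25*sqrt(3)/6.
∫_0^5/2 (u')² dx = 250/3, so ||u'||_L² = 5*sqrt(30)/3.
Ratio ||u||_L² / ||u'||_L² = sqrt(10)/4.
Sharp Poincaré constant on H^1_0(0, 5/2) is C_P = L/π = 5/(2*π), achieved by sin(2*π/5·x).
A polynomial bump cannot attain the sharp Poincaré constant (only the first sine eigenfunction does), so the ratio is strictly less than C_P, consistent with ||u||_L² ≤ C_P ||u'||_L².


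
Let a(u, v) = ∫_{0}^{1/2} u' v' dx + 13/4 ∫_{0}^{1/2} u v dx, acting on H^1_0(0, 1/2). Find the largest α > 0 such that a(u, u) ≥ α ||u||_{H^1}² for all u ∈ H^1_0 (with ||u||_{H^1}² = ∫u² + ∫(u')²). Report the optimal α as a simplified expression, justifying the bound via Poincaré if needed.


α = 1

Coercivity of a(·,·) on H^1_0(0, 1/2) means a(u, u) ≥ α ||u||_{H^1}² for every u ∈ H^1_0.
The interval has length L = 1/2, and Poincaré/coercivity depend only on L. Here a(u, u) = ∫(u')² + (13/4)·∫u².
Here c = 13/4 ≥ 1, so a(u,u) = ∫(u')² + c∫u² ≥ ∫(u')² + ∫u² = ||u||_{H^1}², i.e. α = 1 works. No larger α is possible: a(u,u) ≥ α||u||_{H^1}² means (1−α)∫(u')² ≥ (α−c)∫u², and for the modes u_n = sin(nπ(x−x₀)/L) (x₀ the left endpoint) one has ∫u_n²/∫(u_n')² = (L/(nπ))² → 0, so a(u_n,u_n)/||u_n||_{H^1}² → 1. Hence the optimal constant is α = 1.
Therefore α = 1.


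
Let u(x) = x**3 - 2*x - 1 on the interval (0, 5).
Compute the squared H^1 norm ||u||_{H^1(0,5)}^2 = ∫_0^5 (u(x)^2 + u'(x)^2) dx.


||u||_{H^1}^2 = 576025/42

The H^1 norm (squared) on an interval (0, L) is
  ||u||_{H^1}^2 = ∫_0^L u(x)^2 dx + ∫_0^L u'(x)^2 dx.
Compute u'(x) = 3*x**2 - 2.
Then u(x)^2 = x**6 - 4*x**4 - 2*x**3 + 4*x**2 + 4*x + 1 and u'(x)^2 = 9*x**4 - 12*x**2 + 4.
Integrate each monomial from 0 to 5 using ∫_0^5 c·x^n dx = c·5^(n+1)/(n+1):
  ∫_0^5 u(x)^2 dx = ∫_0^5 (x^6 - 4*x^4 - 2*x^3 + 4*x^2 + 4*x + 1) dx. Term by term:
    ∫_0^5 x^6 dx = 78125/7;  ∫_0^5 -4*x^4 dx = -2500;  ∫_0^5 -2*x^3 dx = -625/2;
    ∫_0^5 4*x^2 dx = 500/3;  ∫_0^5 4*x dx = 50;  ∫_0^5 1 dx = 5.
  Sum: 78125/7 − 2500 − 625/2 + 500/3 + 50 + 5 = 359935/42.
  ∫_0^5 u'(x)^2 dx = ∫_0^5 (9*x^4 - 12*x^2 + 4) dx. Term by term:
    ∫_0^5 9*x^4 dx = 5625;  ∫_0^5 -12*x^2 dx = -500;  ∫_0^5 4 dx = 20.
  Sum: 5625 − 500 + 20 = 5145.
Adding: ||u||_{H^1}^2 = 359935/42 + 5145 = 576025/42.


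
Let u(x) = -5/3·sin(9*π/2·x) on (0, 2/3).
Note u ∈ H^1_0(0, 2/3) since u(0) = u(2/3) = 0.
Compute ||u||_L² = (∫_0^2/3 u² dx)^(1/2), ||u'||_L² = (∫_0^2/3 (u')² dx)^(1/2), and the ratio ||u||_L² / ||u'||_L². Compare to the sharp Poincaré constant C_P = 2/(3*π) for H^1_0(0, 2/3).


||u||_L² / ||u'||_L² = 2/(9*π) < C_P = 2/(3*π).

u(x) = -5/3·sin(9*π/2·x), so u'(x) = -15*π*cos(9*π*x/2)/2.
Writing u(x) = A·sin(kπx/L) with A = -5/3 and k = 3, use ∫_0^L sin²(kπx/L) dx = L/2 and ∫_0^L cos²(kπx/L) dx = L/2.
u² = 25/9·sin²(9*π/2·x) and (u')² = 225*π^2/4·cos²(9*π/2·x), and each of sin², cos² integrates to L/2 = 1/3 over (0, 2/3).
∫_0^2/3 u² dx = 25/27, so ||u||_L² = 5*sqrt(3)/9.
∫_0^2/3 (u')² dx = 75*π^2/4, so ||u'||_L² = 5*sqrt(3)*π/2.
Ratio ||u||_L² / ||u'||_L² = 2/(9*π).
Sharp Poincaré constant on H^1_0(0, 2/3) is C_P = L/π = 2/(3*π), achieved by sin(3*π/2·x).
This is the k = 3 harmonic; the ratio L/(kπ) is strictly less than C_P = L/π, consistent with the sharp inequality ||u||_L² ≤ C_P ||u'||_L².


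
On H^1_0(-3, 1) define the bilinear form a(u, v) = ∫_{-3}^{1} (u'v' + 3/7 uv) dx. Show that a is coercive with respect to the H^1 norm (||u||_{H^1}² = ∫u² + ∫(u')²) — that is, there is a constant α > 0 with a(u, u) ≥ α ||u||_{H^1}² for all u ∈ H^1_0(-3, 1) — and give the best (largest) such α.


α = (48/7 + π^2)/(π^2 + 16)

Coercivity of a(·,·) on H^1_0(-3, 1) means a(u, u) ≥ α ||u||_{H^1}² for every u ∈ H^1_0.
The interval has length L = 4, and Poincaré/coercivity depend only on L. Here a(u, u) = ∫(u')² + (3/7)·∫u².
Here 0 < c = 3/7 < 1. The condition a(u,u) ≥ α||u||_{H^1}² reads (1−α)∫(u')² ≥ (α−c)∫u². Any admissible α is ≤ 1 (rapidly oscillating u have ∫u²/∫(u')² → 0), and α = 1 would force 0 ≥ (1−c)∫u², impossible since c < 1; so 1−α > 0. By the sharp Poincaré inequality on H^1_0 of an interval of length L, ∫(u')² ≥ (π/L)²∫u² with equality for the first sine mode sin(π(x−x₀)/L) (x₀ the left endpoint), so the inequality holds for all u iff (1−α)(π/L)² ≥ α − c, i.e. α ≤ ((π/L)² + c)/((π/L)² + 1) = (1 + c(L/π)²)/(1 + (L/π)²). With (π/L)² = π^2/16 and c = 3/7, the largest admissible constant is α = ((π/L)² + c)/((π/L)² + 1).
Simplifying, α = (48/7 + π^2)/(π^2 + 16).


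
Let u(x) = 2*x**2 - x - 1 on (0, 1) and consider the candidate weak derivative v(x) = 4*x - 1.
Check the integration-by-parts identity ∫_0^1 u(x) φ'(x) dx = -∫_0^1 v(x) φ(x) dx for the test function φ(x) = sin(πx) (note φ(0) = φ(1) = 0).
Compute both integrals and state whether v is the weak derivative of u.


LHS = -2/π, RHS = -2/π. Yes, v = u' weakly.

u(x) = 2*x**2 - x - 1, classical derivative u'(x) = 4*x - 1.
φ(x) = sin(πx), so φ'(x) = π*cos(π*x).
Note φ(0) = φ(1) = 0, so the boundary term u·φ vanishes.
LHS = ∫_0^1 u(x) φ'(x) dx = ∫_0^1 (2*π*x^2*cos(π*x) - π*x*cos(π*x) - π*cos(π*x)) dx. Term by term:
  ∫_0^1 -π*cos(π*x) dx = 0;  ∫_0^1 -π*x*cos(π*x) dx = 2/π;  ∫_0^1 2*π*x^2*cos(π*x) dx = -4/π.
Sum: 0 + 2/π − 4/π = -2/π.
So LHS = -2/π.
∫_0^1 v(x) φ(x) dx = ∫_0^1 (4*x*sin(π*x) - sin(π*x)) dx. Term by term:
  ∫_0^1 -sin(π*x) dx = -2/π;  ∫_0^1 4*x*sin(π*x) dx = 4/π.
Sum: -2/π + 4/π = 2/π.
So RHS = -∫_0^1 v(x) φ(x) dx = -2/π.
LHS = RHS, so the identity holds for this test φ.
Moreover u is smooth here and v(x) = u'(x) = 4*x - 1 pointwise, so the identity holds for every test function. Hence v is the weak derivative of u.


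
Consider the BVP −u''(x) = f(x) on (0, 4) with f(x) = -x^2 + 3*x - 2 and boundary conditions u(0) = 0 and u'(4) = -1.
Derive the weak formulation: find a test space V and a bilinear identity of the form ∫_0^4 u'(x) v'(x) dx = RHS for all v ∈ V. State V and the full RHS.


V = {v ∈ H^1(0, 4) : v(0) = 0} (test functions vanish at x = 0 where u is specified); weak form: ∫_0^4 u'v' dx = ∫_0^4 (-x^2 + 3*x - 2) v dx − v(4) for all v ∈ V.

Multiply both sides by a test function v and integrate from 0 to 4:
  ∫_0^4 −u''(x) v(x) dx = ∫_0^4 f(x) v(x) dx.
Integrate the LHS by parts once:
  ∫_0^4 −u'' v dx = −[u'(x) v(x)]_0^4 + ∫_0^4 u'(x) v'(x) dx.
Thus ∫_0^4 u'(x) v'(x) dx = ∫_0^4 f(x) v(x) dx + [u'(x) v(x)]_0^4.
Choose V so that boundary terms are either known or forced to vanish.
Mixed BC: u(0) = 0 (Dirichlet) and u'(4) = -1 (Neumann). Define V = {v ∈ H^1(0, 4) : v(0) = 0}. Then [u' v]_0^4 = u'(4)·v(4) − u'(0)·0 = − v(4).
Weak formulation: find u (satisfying any essential BC) such that ∫_0^4 u'(x) v'(x) dx = ∫_0^4 f v dx − v(4) for all v ∈ V (Dirichlet at 0 absorbed into V; Neumann datum at x = 4 contributes the boundary term).
Substituting f(x) = -x^2 + 3*x - 2, the right-hand side is ∫_0^4 (-x^2 + 3*x - 2) v dx − v(4).


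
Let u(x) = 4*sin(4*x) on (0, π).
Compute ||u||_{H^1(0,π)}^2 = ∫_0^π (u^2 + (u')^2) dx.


||u||_{H^1(0,π)}^2 = 136*π

u'(x) = 16*cos(4*x).
Expand u² and (u')² and integrate term by term on (0, π), using: for integers n ≥ 1, ∫_0^π sin²(nx) dx = ∫_0^π cos²(nx) dx = π/2; for n ≠ n', ∫_0^π sin(nx)sin(n'x) dx = ∫_0^π cos(nx)cos(n'x) dx = 0; and by product-to-sum, ∫_0^π sin(nx)cos(n'x) dx = ½∫_0^π [sin((n+n')x) + sin((n−n')x)] dx, which is 0 when n+n' is even and 2n/(n²−n'²) when n+n' is odd (it need not vanish on (0, π)).
  u² squared terms: (4)²·∫sin(4x)² dx = 16·π/2 = 8*π.
  So ∫_0^π u² dx = 8*π.
  (u')² squared terms: (16)²·∫cos(4x)² dx = 256·π/2 = 128*π.
  So ∫_0^π (u')² dx = 128*π.
||u||_{H^1}^2 = (8*π) + (128*π) = 136*π.


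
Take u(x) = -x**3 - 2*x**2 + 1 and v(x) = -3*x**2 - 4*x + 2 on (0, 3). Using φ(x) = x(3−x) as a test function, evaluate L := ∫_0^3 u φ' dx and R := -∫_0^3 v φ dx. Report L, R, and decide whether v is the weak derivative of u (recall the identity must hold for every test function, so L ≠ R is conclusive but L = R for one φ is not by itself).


LHS = 1269/20, RHS = 1089/20. No, v is not the weak derivative of u.

u(x) = -x**3 - 2*x**2 + 1, classical derivative u'(x) = -3*x**2 - 4*x.
φ(x) = x(3−x), so φ'(x) = 3 - 2*x.
Note φ(0) = φ(3) = 0, so the boundary term u·φ vanishes.
LHS = ∫_0^3 u(x) φ'(x) dx = ∫_0^3 (2*x^4 + x^3 - 6*x^2 - 2*x + 3) dx. Term by term:
  ∫_0^3 2*x^4 dx = 486/5;  ∫_0^3 x^3 dx = 81/4;  ∫_0^3 -6*x^2 dx = -54;
  ∫_0^3 -2*x dx = -9;  ∫_0^3 3 dx = 9.
Sum: 486/5 + 81/4 − 54 − 9 + 9 = 1269/20.
So LHS = 1269/20.
∫_0^3 v(x) φ(x) dx = ∫_0^3 (3*x^4 - 5*x^3 - 14*x^2 + 6*x) dx. Term by term:
  ∫_0^3 3*x^4 dx = 729/5;  ∫_0^3 -5*x^3 dx = -405/4;  ∫_0^3 -14*x^2 dx = -126;
  ∫_0^3 6*x dx = 27.
Sum: 729/5 − 405/4 − 126 + 27 = -1089/20.
So RHS = -∫_0^3 v(x) φ(x) dx = 1089/20.
LHS − RHS = 9 ≠ 0, so the identity fails.
(For a valid weak derivative the identity must hold for EVERY test function, in particular this one. The failure shows v is NOT the weak derivative of u.)
Correct weak derivative would be u'(x) = -3*x**2 - 4*x.


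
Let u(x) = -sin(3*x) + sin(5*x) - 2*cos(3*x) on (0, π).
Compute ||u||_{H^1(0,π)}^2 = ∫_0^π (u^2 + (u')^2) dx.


||u||_{H^1(0,π)}^2 = 38*π

u'(x) = 6*sin(3*x) - 3*cos(3*x) + 5*cos(5*x).
Expand u² and (u')² and integrate term by term on (0, π), using: for integers n ≥ 1, ∫_0^π sin²(nx) dx = ∫_0^π cos²(nx) dx = π/2; for n ≠ n', ∫_0^π sin(nx)sin(n'x) dx = ∫_0^π cos(nx)cos(n'x) dx = 0; and by product-to-sum, ∫_0^π sin(nx)cos(n'x) dx = ½∫_0^π [sin((n+n')x) + sin((n−n')x)] dx, which is 0 when n+n' is even and 2n/(n²−n'²) when n+n' is odd (it need not vanish on (0, π)).
  u² squared terms: (-1)²·∫sin(3x)² dx = 1·π/2 = π/2;  (-2)²·∫cos(3x)² dx = 4·π/2 = 2*π;  (1)²·∫sin(5x)² dx = 1·π/2 = π/2.
  u² cross terms: 2·(-1)·(-2)·∫sin(3x)·cos(3x) dx = 4·(0) = 0;  2·(-1)·(1)·∫sin(3x)·sin(5x) dx = -2·(0) = 0;  2·(-2)·(1)·∫cos(3x)·sin(5x) dx = -4·(0) = 0.
  So ∫_0^π u² dx = π/2 + 2*π + π/2 + 0 + 0 + 0 = 3*π.
  (u')² squared terms: (-3)²·∫cos(3x)² dx = 9·π/2 = 9*π/2;  (5)²·∫cos(5x)² dx = 25·π/2 = 25*π/2;  (6)²·∫sin(3x)² dx = 36·π/2 = 18*π.
  (u')² cross terms: 2·(-3)·(5)·∫cos(3x)·cos(5x) dx = -30·(0) = 0;  2·(-3)·(6)·∫cos(3x)·sin(3x) dx = -36·(0) = 0;  2·(5)·(6)·∫cos(5x)·sin(3x) dx = 60·(0) = 0.
  So ∫_0^π (u')² dx = 9*π/2 + 25*π/2 + 18*π + 0 + 0 + 0 = 35*π.
||u||_{H^1}^2 = (3*π) + (35*π) = 38*π.


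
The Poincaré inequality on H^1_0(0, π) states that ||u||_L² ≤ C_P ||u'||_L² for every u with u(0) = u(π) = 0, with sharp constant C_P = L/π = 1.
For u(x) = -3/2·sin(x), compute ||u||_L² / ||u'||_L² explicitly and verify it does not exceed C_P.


||u||_L² / ||u'||_L² = 1 = C_P.

u(x) = -3/2·sin(x), so u'(x) = -3*cos(x)/2.
Writing u(x) = A·sin(kπx/L) with A = -3/2 and k = 1, use ∫_0^L sin²(kπx/L) dx = L/2 and ∫_0^L cos²(kπx/L) dx = L/2.
u² = 9/4·sin²(x) and (u')² = 9/4·cos²(x), and each of sin², cos² integrates to L/2 = π/2 over (0, π).
∫_0^π u² dx = 9*π/8, so ||u||_L² = 3*sqrt(2)*sqrt(π)/4.
∫_0^π (u')² dx = 9*π/8, so ||u'||_L² = 3*sqrt(2)*sqrt(π)/4.
Ratio ||u||_L² / ||u'||_L² = 1.
Sharp Poincaré constant on H^1_0(0, π) is C_P = L/π = 1, achieved by sin(x).
This is the k = 1 eigenfunction (up to amplitude), so the ratio equals the sharp Poincaré constant exactly.


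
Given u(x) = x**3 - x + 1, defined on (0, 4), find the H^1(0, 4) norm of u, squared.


||u||_{H^1}^2 = 397688/105

The H^1 norm (squared) on an interval (0, L) is
  ||u||_{H^1}^2 = ∫_0^L u(x)^2 dx + ∫_0^L u'(x)^2 dx.
Compute u'(x) = 3*x**2 - 1.
Then u(x)^2 = x**6 - 2*x**4 + 2*x**3 + x**2 - 2*x + 1 and u'(x)^2 = 9*x**4 - 6*x**2 + 1.
Integrate each monomial from 0 to 4 using ∫_0^4 c·x^n dx = c·4^(n+1)/(n+1):
  ∫_0^4 u(x)^2 dx = ∫_0^4 (x^6 - 2*x^4 + 2*x^3 + x^2 - 2*x + 1) dx. Term by term:
    ∫_0^4 x^6 dx = 16384/7;  ∫_0^4 -2*x^4 dx = -2048/5;  ∫_0^4 2*x^3 dx = 128;
    ∫_0^4 x^2 dx = 64/3;  ∫_0^4 -2*x dx = -16;  ∫_0^4 1 dx = 4.
  Sum: 16384/7 − 2048/5 + 128 + 64/3 − 16 + 4 = 217172/105.
  ∫_0^4 u'(x)^2 dx = ∫_0^4 (9*x^4 - 6*x^2 + 1) dx. Term by term:
    ∫_0^4 9*x^4 dx = 9216/5;  ∫_0^4 -6*x^2 dx = -128;  ∫_0^4 1 dx = 4.
  Sum: 9216/5 − 128 + 4 = 8596/5.
Adding: ||u||_{H^1}^2 = 217172/105 + 8596/5 = 397688/105.


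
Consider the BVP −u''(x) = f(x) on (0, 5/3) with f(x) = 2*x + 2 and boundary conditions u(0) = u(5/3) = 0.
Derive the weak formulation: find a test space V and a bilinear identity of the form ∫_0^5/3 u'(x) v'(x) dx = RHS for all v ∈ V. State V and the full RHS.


V = H^1_0(0, 5/3) (so v(0) = v(5/3) = 0); weak form: ∫_0^5/3 u'v' dx = ∫_0^5/3 (2*x + 2) v dx for all v ∈ V.

Multiply both sides by a test function v and integrate from 0 to 5/3:
  ∫_0^5/3 −u''(x) v(x) dx = ∫_0^5/3 f(x) v(x) dx.
Integrate the LHS by parts once:
  ∫_0^5/3 −u'' v dx = −[u'(x) v(x)]_0^5/3 + ∫_0^5/3 u'(x) v'(x) dx.
Thus ∫_0^5/3 u'(x) v'(x) dx = ∫_0^5/3 f(x) v(x) dx + [u'(x) v(x)]_0^5/3.
Choose V so that boundary terms are either known or forced to vanish.
u is Dirichlet: u(0) = u(5/3) = 0. Let V = H^1_0(0, 5/3); then v(0) = v(5/3) = 0, and [u' v]_0^5/3 = 0.
Weak formulation: find u (satisfying any essential BC) such that ∫_0^5/3 u'(x) v'(x) dx = ∫_0^5/3 f v dx for all v ∈ V.
Substituting f(x) = 2*x + 2, the right-hand side is ∫_0^5/3 (2*x + 2) v dx.
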